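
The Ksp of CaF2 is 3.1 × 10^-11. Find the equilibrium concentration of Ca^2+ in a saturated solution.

[Ca^2+] ≈ 2.0 × 10^-4 M

CaF2(s) ⇌ Ca^2+ + 2 F^-
Ksp = [Ca^2+][F^-]^2
Let s = molar solubility. Then [Ca^2+] = s and [F^-] = 2s.
Ksp = s(2s)^2 = 4s^3
Solving, s = (3.1 × 10^-11/4)^(1/3) = 1.98 x 10^-4 M
[Ca^2+] = s = 2.0 × 10^-4 M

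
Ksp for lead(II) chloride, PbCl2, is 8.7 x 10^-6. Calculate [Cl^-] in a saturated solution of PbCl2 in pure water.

PbCl2(s) ⇌ Pb^2+(aq) + 2 Cl^-(aq)
Ksp = [Pb^2+][Cl^-]^2
For each mole of PbCl2 that dissolves: [Pb^2+] = s, [Cl^-] = 2s.
Substituting: Ksp = s(2s)^2 = 4s^3
s = (8.7 x 10^-6 / 4)^(1/3) = 1.30 × 10^-2 M
[Cl^-] = 2s = 2.6 x 10^-2 M

[Cl^-] = 2.6e-2 M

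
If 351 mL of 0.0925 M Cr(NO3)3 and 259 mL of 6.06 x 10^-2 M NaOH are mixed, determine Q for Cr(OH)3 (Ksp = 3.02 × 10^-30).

Total volume = 351 + 259 = 610 mL.
[Cr^3+] = 9.25 × 10^-2 × (351/610) = 5.323 × 10^-2 M
[OH^-] = 6.06 × 10^-2 × (259/610) = 2.573 × 10^-2 M
Cr(OH)3(s) ⇌ Cr^3+(aq) + 3 OH^-(aq), so Q = [Cr^3+][OH^-]^3
Q = (5.323 × 10^-2)(2.573 x 10^-2)^3 = 9.07 x 10^-7
Q > Ksp, so Cr(OH)3 will precipitate.

9.07e-7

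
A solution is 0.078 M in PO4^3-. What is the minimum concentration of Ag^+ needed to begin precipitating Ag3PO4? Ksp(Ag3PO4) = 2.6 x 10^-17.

6.9 × 10^-6 M

Ag3PO4(s) ⇌ 3 Ag^+(aq) + PO4^3-(aq)
Ksp = [Ag^+]^3[PO4^3-]
Precipitation begins when Q = Ksp. With [PO4^3-] = 0.078 M:
2.6 x 10^-17 = (0.078) × [Ag^+]^3
[Ag^+] = (2.6 x 10^-17 / 7.8 x 10^-2)^(1/3) = 6.9 × 10^-6 M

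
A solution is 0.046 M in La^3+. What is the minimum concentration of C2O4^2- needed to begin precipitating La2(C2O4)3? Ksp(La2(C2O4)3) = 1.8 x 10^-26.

[C2O4^2-] = 2.0 x 10^-8 M

La2(C2O4)3(s) <=> 2 La^3+(aq) + 3 C2O4^2-(aq)
Ksp = [La^3+]^2[C2O4^2-]^3
Precipitation begins when Q = Ksp. With [La^3+] = 0.046 M:
1.8 x 10^-26 = (0.046)^2 × [C2O4^2-]^3
[C2O4^2-] = (1.8 x 10^-26 / 2.12 × 10^-3)^(1/3) = 2.0 x 10^-8 M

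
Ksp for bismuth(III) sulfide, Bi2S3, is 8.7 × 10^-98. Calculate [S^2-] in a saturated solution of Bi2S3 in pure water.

Bi2S3(s) ⇌ 2 Bi^3+ + 3 S^2-
Ksp = [Bi^3+]^2[S^2-]^3
Let s = molar solubility. Then [Bi^3+] = 2s and [S^2-] = 3s.
So Ksp = (2s)^2 × (3s)^3 = 108s^5
s^5 = 8.7 × 10^-98 / 108, so s = 1.52 × 10^-20 M
[S^2-] = 3s = 4.6 x 10^-20 M

[S^2-] ≈ 4.6e-20 M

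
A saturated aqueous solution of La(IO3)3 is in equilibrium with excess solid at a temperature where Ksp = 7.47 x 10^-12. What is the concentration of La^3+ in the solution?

La(IO3)3(s) ⇌ La^3+(aq) + 3 IO3^-(aq)
Ksp = [La^3+][IO3^-]^3
Let s = molar solubility. Then [La^3+] = s and [IO3^-] = 3s.
So Ksp = s × (3s)^3 = 27s^4
s = (7.47 x 10^-12 / 27)^(1/4) = 7.253 × 10^-4 M
[La^3+] = s = 7.25 × 10^-4 M

7.25e-4 M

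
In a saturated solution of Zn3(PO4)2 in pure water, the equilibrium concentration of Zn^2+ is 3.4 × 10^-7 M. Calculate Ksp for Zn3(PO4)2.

2.0 x 10^-33

Zn3(PO4)2(s) ⇌ 3 Zn^2+ + 2 PO4^3-
Stoichiometry gives [PO4^3-] = (2/3)[Zn^2+] = 2.27 × 10^-7 M.
Ksp = [Zn^2+]^3[PO4^3-]^2
Ksp = (3.4 × 10^-7)^3 × (2.27 x 10^-7)^2 = 2.0 × 10^-33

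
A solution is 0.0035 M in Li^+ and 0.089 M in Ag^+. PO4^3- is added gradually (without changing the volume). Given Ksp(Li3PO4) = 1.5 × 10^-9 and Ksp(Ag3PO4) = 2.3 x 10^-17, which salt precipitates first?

Each salt begins to precipitate when Q = Ksp, i.e. when [PO4^3-] reaches its threshold.
For Li3PO4: 1.5 × 10^-9 = (0.0035)^3 × [PO4^3-]  ⇒  [PO4^3-] = 3.5 x 10^-2 M.
For Ag3PO4: 2.3 x 10^-17 = (0.089)^3 × [PO4^3-]  ⇒  [PO4^3-] = 3.3 x 10^-14 M.
The salt with the lower threshold [PO4^3-] precipitates first: Ag3PO4.

Ag3PO4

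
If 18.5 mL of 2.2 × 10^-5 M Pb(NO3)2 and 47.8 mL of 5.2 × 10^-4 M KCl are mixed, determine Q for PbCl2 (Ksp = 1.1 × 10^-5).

8.6 × 10^-13

Total volume = 18.5 + 47.8 = 66.3 mL.
[Pb^2+] = 2.2 x 10^-5 × (18.5/66.3) = 6.14 × 10^-6 M
[Cl^-] = 5.2 × 10^-4 × (47.8/66.3) = 3.75 × 10^-4 M
PbCl2(s) ⇌ Pb^2+ + 2 Cl^-, so Q = [Pb^2+][Cl^-]^2
Q = (6.14 × 10^-6)(3.75 × 10^-4)^2 = 8.6 × 10^-13
Q < Ksp, so no precipitate of PbCl2 forms.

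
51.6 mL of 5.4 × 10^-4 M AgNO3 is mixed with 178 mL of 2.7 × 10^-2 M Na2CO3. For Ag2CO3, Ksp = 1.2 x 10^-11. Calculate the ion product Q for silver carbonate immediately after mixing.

Total volume = 51.6 + 178 = 229.6 mL.
[Ag^+] = 5.4 x 10^-4 × (51.6/229.6) = 1.21 × 10^-4 M
[CO3^2-] = 2.7 × 10^-2 × (178/229.6) = 2.09 × 10^-2 M
Ag2CO3(s) ⇌ 2 Ag^+ + CO3^2-, so Q = [Ag^+]^2[CO3^2-]
Q = (1.21 × 10^-4)^2(2.09 × 10^-2) = 3.1 × 10^-10
Q > Ksp, so Ag2CO3 will precipitate.

Q ≈ 3.1 × 10^-10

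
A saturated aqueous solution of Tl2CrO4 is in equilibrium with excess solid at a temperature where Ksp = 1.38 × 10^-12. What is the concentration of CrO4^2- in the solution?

Tl2CrO4(s) ⇌ 2 Tl^+(aq) + CrO4^2-(aq)
Ksp = [Tl^+]^2[CrO4^2-]
Let s = molar solubility. Then [Tl^+] = 2s and [CrO4^2-] = s.
Substituting: Ksp = (2s)^2s = 4s^3
Solving, s = (1.38 × 10^-12/4)^(1/3) = 7.014 × 10^-5 M
[CrO4^2-] = s = 7.01 × 10^-5 M

[CrO4^2-] = 7.01e-5 M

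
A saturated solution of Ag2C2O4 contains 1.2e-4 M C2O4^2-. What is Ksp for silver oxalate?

Ag2C2O4(s) ⇌ 2 Ag^+(aq) + C2O4^2-(aq)
Stoichiometry gives [Ag^+] = (2/1)[C2O4^2-] = 2.40 × 10^-4 M.
Ksp = [Ag^+]^2[C2O4^2-]
Ksp = (2.40 x 10^-4)^2 × 1.2 × 10^-4 = 6.9 × 10^-12

Ksp ≈ 6.9 × 10^-12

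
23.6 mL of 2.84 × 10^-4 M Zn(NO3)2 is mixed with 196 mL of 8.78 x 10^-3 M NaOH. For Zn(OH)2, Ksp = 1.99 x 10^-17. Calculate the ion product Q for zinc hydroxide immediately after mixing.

Q ≈ 1.87 × 10^-9

Total volume = 23.6 + 196 = 219.6 mL.
[Zn^2+] = 2.84 × 10^-4 × (23.6/219.6) = 3.052 × 10^-5 M
[OH^-] = 8.78 × 10^-3 × (196/219.6) = 7.836 × 10^-3 M
Zn(OH)2(s) <=> Zn^2+ + 2 OH^-, so Q = [Zn^2+][OH^-]^2
Q = (3.052 × 10^-5)(7.836 × 10^-3)^2 = 1.87 × 10^-9
Q > Ksp, so Zn(OH)2 will precipitate.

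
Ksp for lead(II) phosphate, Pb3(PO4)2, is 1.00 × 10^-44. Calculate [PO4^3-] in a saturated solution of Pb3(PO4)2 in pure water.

1.24 × 10^-9 M

Pb3(PO4)2(s) ⇌ 3 Pb^2+(aq) + 2 PO4^3-(aq)
Ksp = [Pb^2+]^3[PO4^3-]^2
Let s = molar solubility. Then [Pb^2+] = 3s and [PO4^3-] = 2s.
So Ksp = (3s)^3 × (2s)^2 = 108s^5
Solving, s = (1.00 × 10^-44/108)^(1/5) = 6.213 × 10^-10 M
[PO4^3-] = 2s = 1.24 x 10^-9 M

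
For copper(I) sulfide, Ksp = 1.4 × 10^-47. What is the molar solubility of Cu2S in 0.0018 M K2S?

s = 4.4 × 10^-23 M

Cu2S(s) <=> 2 Cu^+(aq) + S^2-(aq)
Ksp = [Cu^+]^2[S^2-]
Let s be the molar solubility in this solution. [Cu^+] = 2s, [S^2-] = 0.0018 + s ≈ 0.0018 (since S^2- from K2S dominates).
Ksp ≈ (2s)^2 × 0.0018
s = 4.4 x 10^-23 M
Check: s = 4.4 × 10^-23 ≪ 0.0018, so the approximation is valid.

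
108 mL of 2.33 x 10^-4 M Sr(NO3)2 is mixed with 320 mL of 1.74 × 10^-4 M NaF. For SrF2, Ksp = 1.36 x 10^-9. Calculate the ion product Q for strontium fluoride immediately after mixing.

Total volume = 108 + 320 = 428 mL.
[Sr^2+] = 2.33 × 10^-4 × (108/428) = 5.879 x 10^-5 M
[F^-] = 1.74 x 10^-4 × (320/428) = 1.301 x 10^-4 M
SrF2(s) ⇌ Sr^2+(aq) + 2 F^-(aq), so Q = [Sr^2+][F^-]^2
Q = (5.879 x 10^-5)(1.301 x 10^-4)^2 = 9.95 × 10^-13
Q < Ksp, so no precipitate of SrF2 forms.

Q = 9.95e-13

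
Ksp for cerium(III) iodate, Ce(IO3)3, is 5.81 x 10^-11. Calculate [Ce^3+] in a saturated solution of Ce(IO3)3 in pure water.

1.21 × 10^-3 M

Ce(IO3)3(s) ⇌ Ce^3+(aq) + 3 IO3^-(aq)
Ksp = [Ce^3+][IO3^-]^3
Let s = molar solubility. Then [Ce^3+] = s and [IO3^-] = 3s.
Substituting: Ksp = s(3s)^3 = 27s^4
s = (5.81 x 10^-11 / 27)^(1/4) = 1.211 × 10^-3 M
[Ce^3+] = s = 1.21 × 10^-3 M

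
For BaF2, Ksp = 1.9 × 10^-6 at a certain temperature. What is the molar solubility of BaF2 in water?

7.8e-3 M

BaF2(s) <=> Ba^2+(aq) + 2 F^-(aq)
Ksp = [Ba^2+][F^-]^2
With molar solubility s: [Ba^2+] = s, [F^-] = 2s.
Substituting: Ksp = s(2s)^2 = 4s^3
s^3 = 1.9 × 10^-6 / 4, so s = 7.8 x 10^-3 M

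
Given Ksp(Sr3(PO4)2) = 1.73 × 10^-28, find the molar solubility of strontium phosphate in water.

1.10 x 10^-6 M

Sr3(PO4)2(s) <=> 3 Sr^2+ + 2 PO4^3-
Ksp = [Sr^2+]^3[PO4^3-]^2
If s mol/L of Sr3(PO4)2 dissolves, [Sr^2+] = 3s and [PO4^3-] = 2s.
So Ksp = (3s)^3 × (2s)^2 = 108s^5
s^5 = 1.73 × 10^-28 / 108, so s = 1.10 × 10^-6 M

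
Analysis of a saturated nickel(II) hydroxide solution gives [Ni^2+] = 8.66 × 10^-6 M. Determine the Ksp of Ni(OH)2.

Ni(OH)2(s) ⇌ Ni^2+(aq) + 2 OH^-(aq)
Stoichiometry gives [OH^-] = (2/1)[Ni^2+] = 1.732 × 10^-5 M.
Ksp = [Ni^2+][OH^-]^2
Ksp = 8.66 × 10^-6 × (1.732 × 10^-5)^2 = 2.60 × 10^-15

Ksp = 2.60 × 10^-15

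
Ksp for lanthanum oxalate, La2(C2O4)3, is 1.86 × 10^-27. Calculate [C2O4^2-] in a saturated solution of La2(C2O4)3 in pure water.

[C2O4^2-] = 5.30e-6 M

La2(C2O4)3(s) <=> 2 La^3+ + 3 C2O4^2-
Ksp = [La^3+]^2[C2O4^2-]^3
Let s = molar solubility. Then [La^3+] = 2s and [C2O4^2-] = 3s.
Ksp = (2s)^2(3s)^3 = 108s^5
s = (1.86 × 10^-27 / 108)^(1/5) = 1.767 x 10^-6 M
[C2O4^2-] = 3s = 5.30 x 10^-6 M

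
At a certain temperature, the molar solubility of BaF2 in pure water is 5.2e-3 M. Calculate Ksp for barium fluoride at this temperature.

BaF2(s) ⇌ Ba^2+(aq) + 2 F^-(aq)
With molar solubility s: [Ba^2+] = s, [F^-] = 2s.
Ksp = [Ba^2+][F^-]^2
So Ksp = s × (2s)^2 = 4s^3
Ksp = 4 × (5.2 × 10^-3)^3 = 5.6 x 10^-7

5.6 × 10^-7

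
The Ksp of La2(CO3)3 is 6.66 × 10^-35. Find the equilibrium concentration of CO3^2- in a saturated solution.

La2(CO3)3(s) ⇌ 2 La^3+(aq) + 3 CO3^2-(aq)
Ksp = [La^3+]^2[CO3^2-]^3
For each mole of La2(CO3)3 that dissolves: [La^3+] = 2s, [CO3^2-] = 3s.
Substituting: Ksp = (2s)^2(3s)^3 = 108s^5
s^5 = 6.66 × 10^-35 / 108, so s = 5.728 × 10^-8 M
[CO3^2-] = 3s = 1.72 x 10^-7 M

[CO3^2-] = 1.72 x 10^-7 M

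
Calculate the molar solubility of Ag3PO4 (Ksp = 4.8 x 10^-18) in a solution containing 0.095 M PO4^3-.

s = 1.2 × 10^-6 M

Ag3PO4(s) ⇌ 3 Ag^+(aq) + PO4^3-(aq)
Ksp = [Ag^+]^3[PO4^3-]
If s mol/L dissolves here, [Ag^+] = 3s, [PO4^3-] = 0.095 + s ≈ 0.095 (common-ion effect: PO4^3- is already 0.095 M).
Ksp ≈ (3s)^3 × 0.095
s = 1.2 x 10^-6 M
Check: s = 1.2 x 10^-6 ≪ 0.095, so the approximation is valid.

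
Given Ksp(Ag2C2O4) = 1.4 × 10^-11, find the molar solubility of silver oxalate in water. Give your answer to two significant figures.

Ag2C2O4(s) ⇌ 2 Ag^+ + C2O4^2-
Ksp = [Ag^+]^2[C2O4^2-]
For each mole of Ag2C2O4 that dissolves: [Ag^+] = 2s, [C2O4^2-] = s.
So Ksp = (2s)^2 × s = 4s^3
s = (1.4 × 10^-11 / 4)^(1/3) = 1.5 × 10^-4 M

s = 1.5e-4 M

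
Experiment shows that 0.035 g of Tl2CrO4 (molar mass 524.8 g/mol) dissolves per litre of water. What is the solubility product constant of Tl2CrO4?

Molar solubility s = (3.5 × 10^-2 g/L) / (524.8 g/mol) = 6.67 × 10^-5 M.
Tl2CrO4(s) <=> 2 Tl^+ + CrO4^2-
For each mole of Tl2CrO4 that dissolves: [Tl^+] = 2s, [CrO4^2-] = s.
Ksp = [Tl^+]^2[CrO4^2-]
Substituting: Ksp = (2s)^2s = 4s^3
Ksp = 4 × (6.67 × 10^-5)^3 = 1.2 × 10^-12

Ksp = 1.2 × 10^-12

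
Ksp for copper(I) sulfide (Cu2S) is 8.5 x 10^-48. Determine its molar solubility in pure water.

s ≈ 1.3 × 10^-16 M

Cu2S(s) ⇌ 2 Cu^+(aq) + S^2-(aq)
Ksp = [Cu^+]^2[S^2-]
Let s = molar solubility. Then [Cu^+] = 2s and [S^2-] = s.
So Ksp = (2s)^2 × s = 4s^3
s^3 = 8.5 x 10^-48 / 4, so s = 1.3 x 10^-16 M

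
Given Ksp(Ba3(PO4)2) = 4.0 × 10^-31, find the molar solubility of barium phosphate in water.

s ≈ 3.3 × 10^-7 M

Ba3(PO4)2(s) ⇌ 3 Ba^2+(aq) + 2 PO4^3-(aq)
Ksp = [Ba^2+]^3[PO4^3-]^2
With molar solubility s: [Ba^2+] = 3s, [PO4^3-] = 2s.
So Ksp = (3s)^3 × (2s)^2 = 108s^5
s^5 = 4.0 × 10^-31 / 108, so s = 3.3 x 10^-7 M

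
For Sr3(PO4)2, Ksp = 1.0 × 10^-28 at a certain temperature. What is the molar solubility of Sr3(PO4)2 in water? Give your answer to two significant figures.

s ≈ 9.8 × 10^-7 M

Sr3(PO4)2(s) ⇌ 3 Sr^2+ + 2 PO4^3-
Ksp = [Sr^2+]^3[PO4^3-]^2
If s mol/L of Sr3(PO4)2 dissolves, [Sr^2+] = 3s and [PO4^3-] = 2s.
Substituting: Ksp = (3s)^3(2s)^2 = 108s^5
Solving, s = (1.0 × 10^-28/108)^(1/5) = 9.8 × 10^-7 M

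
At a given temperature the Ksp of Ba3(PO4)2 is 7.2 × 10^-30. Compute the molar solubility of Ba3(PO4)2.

Ba3(PO4)2(s) <=> 3 Ba^2+ + 2 PO4^3-
Ksp = [Ba^2+]^3[PO4^3-]^2
Let s = molar solubility. Then [Ba^2+] = 3s and [PO4^3-] = 2s.
Substituting: Ksp = (3s)^3(2s)^2 = 108s^5
Solving, s = (7.2 × 10^-30/108)^(1/5) = 5.8 × 10^-7 M

s = 5.8 x 10^-7 M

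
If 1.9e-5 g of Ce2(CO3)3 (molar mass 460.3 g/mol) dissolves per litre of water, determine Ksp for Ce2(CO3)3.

1.3 x 10^-35

Molar solubility s = (1.9 x 10^-5 g/L) / (460.3 g/mol) = 4.13 x 10^-8 M.
Ce2(CO3)3(s) ⇌ 2 Ce^3+(aq) + 3 CO3^2-(aq)
Let s = molar solubility. Then [Ce^3+] = 2s and [CO3^2-] = 3s.
Ksp = [Ce^3+]^2[CO3^2-]^3
Ksp = (2s)^2(3s)^3 = 108s^5
With s = 4.13 × 10^-8: Ksp = 1.3 x 10^-35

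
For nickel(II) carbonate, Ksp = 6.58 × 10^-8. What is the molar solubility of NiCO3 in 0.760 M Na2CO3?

NiCO3(s) ⇌ Ni^2+(aq) + CO3^2-(aq)
Ksp = [Ni^2+][CO3^2-]
Let s be the molar solubility in this solution. [Ni^2+] = s, [CO3^2-] = 0.760 + s ≈ 0.760 (Ksp is small, so little additional dissolves).
Ksp ≈ s × 0.760
s = 8.66 × 10^-8 M
Check: s = 8.7 x 10^-8 ≪ 0.760, so the approximation is valid.

s = 8.66e-8 M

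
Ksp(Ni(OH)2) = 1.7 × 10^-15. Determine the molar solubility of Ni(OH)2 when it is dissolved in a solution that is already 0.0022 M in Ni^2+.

s = 4.4 × 10^-7 M

Ni(OH)2(s) <=> Ni^2+ + 2 OH^-
Ksp = [Ni^2+][OH^-]^2
Let s be the molar solubility in this solution. [Ni^2+] = 0.0022 + s ≈ 0.0022, [OH^-] = 2s (Ksp is small, so little additional dissolves).
Ksp ≈ 0.0022 × (2s)^2
s = 4.4 × 10^-7 M
Check: s = 4.4 x 10^-7 ≪ 0.0022, so the approximation is valid.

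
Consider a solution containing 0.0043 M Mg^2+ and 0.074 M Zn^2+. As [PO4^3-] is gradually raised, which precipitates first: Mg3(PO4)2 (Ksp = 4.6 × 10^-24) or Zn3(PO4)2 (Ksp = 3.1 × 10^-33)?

Zn3(PO4)2

Each salt begins to precipitate when Q = Ksp, i.e. when [PO4^3-] reaches its threshold.
For Mg3(PO4)2: 4.6 × 10^-24 = (0.0043)^3 × [PO4^3-]^2  ⇒  [PO4^3-] = 7.6 x 10^-9 M.
For Zn3(PO4)2: 3.1 × 10^-33 = (0.074)^3 × [PO4^3-]^2  ⇒  [PO4^3-] = 2.8 × 10^-15 M.
The salt with the lower threshold [PO4^3-] precipitates first: Zn3(PO4)2.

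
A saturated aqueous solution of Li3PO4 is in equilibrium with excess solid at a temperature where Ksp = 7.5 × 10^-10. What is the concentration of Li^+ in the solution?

[Li^+] = 6.9 x 10^-3 M

Li3PO4(s) ⇌ 3 Li^+ + PO4^3-
Ksp = [Li^+]^3[PO4^3-]
Let s = molar solubility. Then [Li^+] = 3s and [PO4^3-] = s.
Substituting: Ksp = (3s)^3s = 27s^4
Solving, s = (7.5 × 10^-10/27)^(1/4) = 2.30 × 10^-3 M
[Li^+] = 3s = 6.9 × 10^-3 M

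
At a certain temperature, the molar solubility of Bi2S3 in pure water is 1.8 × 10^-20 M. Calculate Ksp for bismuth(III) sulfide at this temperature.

Bi2S3(s) <=> 2 Bi^3+(aq) + 3 S^2-(aq)
Let s = molar solubility. Then [Bi^3+] = 2s and [S^2-] = 3s.
Ksp = [Bi^3+]^2[S^2-]^3
Ksp = (2s)^2(3s)^3 = 108s^5
Ksp = 108 × (1.8 × 10^-20)^5 = 2.0 × 10^-97

Ksp ≈ 2.0 x 10^-97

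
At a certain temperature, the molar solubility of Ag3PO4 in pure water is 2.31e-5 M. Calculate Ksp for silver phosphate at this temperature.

7.69 x 10^-18

Ag3PO4(s) <=> 3 Ag^+(aq) + PO4^3-(aq)
Let s = molar solubility. Then [Ag^+] = 3s and [PO4^3-] = s.
Ksp = [Ag^+]^3[PO4^3-]
So Ksp = (3s)^3 × s = 27s^4
Ksp = 27 × (2.31 × 10^-5)^4 = 7.69 × 10^-18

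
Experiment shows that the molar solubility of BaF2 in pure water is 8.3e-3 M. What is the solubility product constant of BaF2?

2.3 × 10^-6

BaF2(s) <=> Ba^2+(aq) + 2 F^-(aq)
With molar solubility s: [Ba^2+] = s, [F^-] = 2s.
Ksp = [Ba^2+][F^-]^2
Substituting: Ksp = s(2s)^2 = 4s^3
With s = 8.3 × 10^-3: Ksp = 2.3 × 10^-6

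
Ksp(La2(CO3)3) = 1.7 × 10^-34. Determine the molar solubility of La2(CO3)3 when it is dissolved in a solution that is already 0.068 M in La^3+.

s = 1.1 × 10^-11 M

La2(CO3)3(s) ⇌ 2 La^3+(aq) + 3 CO3^2-(aq)
Ksp = [La^3+]^2[CO3^2-]^3
Let s be the molar solubility in this solution. [La^3+] = 0.068 + 2s ≈ 0.068, [CO3^2-] = 3s (Ksp is small, so little additional dissolves).
Ksp ≈ (0.068)^2 × (3s)^3
s = 1.1 x 10^-11 M
Check: 2s = 2.2 × 10^-11 ≪ 0.068, so the approximation is valid.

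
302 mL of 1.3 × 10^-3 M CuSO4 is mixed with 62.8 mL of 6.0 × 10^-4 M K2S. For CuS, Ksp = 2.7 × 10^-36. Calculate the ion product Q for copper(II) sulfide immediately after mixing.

Q ≈ 1.1 x 10^-7

Total volume = 302 + 62.8 = 364.8 mL.
[Cu^2+] = 1.3 × 10^-3 × (302/364.8) = 1.08 × 10^-3 M
[S^2-] = 6.0 × 10^-4 × (62.8/364.8) = 1.03 × 10^-4 M
CuS(s) ⇌ Cu^2+ + S^2-, so Q = [Cu^2+][S^2-]
Q = (1.08 × 10^-3)(1.03 × 10^-4) = 1.1 x 10^-7
Q > Ksp, so CuS will precipitate.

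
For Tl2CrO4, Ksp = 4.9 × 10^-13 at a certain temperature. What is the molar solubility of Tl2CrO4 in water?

Tl2CrO4(s) ⇌ 2 Tl^+ + CrO4^2-
Ksp = [Tl^+]^2[CrO4^2-]
With molar solubility s: [Tl^+] = 2s, [CrO4^2-] = s.
Substituting: Ksp = (2s)^2s = 4s^3
s = (4.9 × 10^-13 / 4)^(1/3) = 5.0 × 10^-5 M

5.0 × 10^-5 M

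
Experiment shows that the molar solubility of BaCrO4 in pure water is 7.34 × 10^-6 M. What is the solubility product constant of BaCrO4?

5.39e-11

BaCrO4(s) ⇌ Ba^2+ + CrO4^2-
For each mole of BaCrO4 that dissolves: [Ba^2+] = s, [CrO4^2-] = s.
Ksp = [Ba^2+][CrO4^2-]
Ksp = s^2
With s = 7.34 x 10^-6: Ksp = 5.39 × 10^-11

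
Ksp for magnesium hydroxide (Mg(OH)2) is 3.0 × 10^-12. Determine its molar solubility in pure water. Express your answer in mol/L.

Mg(OH)2(s) ⇌ Mg^2+(aq) + 2 OH^-(aq)
Ksp = [Mg^2+][OH^-]^2
For each mole of Mg(OH)2 that dissolves: [Mg^2+] = s, [OH^-] = 2s.
Substituting: Ksp = s(2s)^2 = 4s^3
s = (3.0 × 10^-12 / 4)^(1/3) = 9.1 × 10^-5 M

s ≈ 9.1e-5 M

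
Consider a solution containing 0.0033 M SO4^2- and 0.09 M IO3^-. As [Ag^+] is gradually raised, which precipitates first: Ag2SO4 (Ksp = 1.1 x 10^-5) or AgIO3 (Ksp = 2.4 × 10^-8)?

Precipitation of each salt starts when its ion product equals its Ksp.
For Ag2SO4: 1.1 x 10^-5 = 0.0033 × [Ag^+]^2  ⇒  [Ag^+] = 5.8 × 10^-2 M.
For AgIO3: 2.4 × 10^-8 = 0.09 × [Ag^+]  ⇒  [Ag^+] = 2.7 × 10^-7 M.
The salt with the lower threshold [Ag^+] precipitates first: AgIO3.

AgIO3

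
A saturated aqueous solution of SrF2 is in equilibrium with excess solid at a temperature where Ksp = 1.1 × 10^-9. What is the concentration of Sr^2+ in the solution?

SrF2(s) <=> Sr^2+ + 2 F^-
Ksp = [Sr^2+][F^-]^2
Let s = molar solubility. Then [Sr^2+] = s and [F^-] = 2s.
Ksp = s(2s)^2 = 4s^3
Solving, s = (1.1 × 10^-9/4)^(1/3) = 6.50 × 10^-4 M
[Sr^2+] = s = 6.5 × 10^-4 M

[Sr^2+] = 6.5e-4 M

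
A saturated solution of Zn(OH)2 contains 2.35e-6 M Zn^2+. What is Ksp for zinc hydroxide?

Ksp ≈ 5.19 x 10^-17

Zn(OH)2(s) ⇌ Zn^2+ + 2 OH^-
Stoichiometry gives [OH^-] = (2/1)[Zn^2+] = 4.700 x 10^-6 M.
Ksp = [Zn^2+][OH^-]^2
Ksp = 2.35 × 10^-6 × (4.700 × 10^-6)^2 = 5.19 x 10^-17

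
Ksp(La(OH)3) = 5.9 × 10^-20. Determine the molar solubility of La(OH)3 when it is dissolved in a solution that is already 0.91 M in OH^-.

s = 7.8 × 10^-20 M

La(OH)3(s) <=> La^3+ + 3 OH^-
Ksp = [La^3+][OH^-]^3
Let s be the molar solubility in this solution. [La^3+] = s, [OH^-] = 0.91 + 3s ≈ 0.91 (Ksp is small, so little additional dissolves).
Ksp ≈ s × (0.91)^3
s = 7.8 × 10^-20 M
Check: 3s = 2.3 × 10^-19 ≪ 0.91, so the approximation is valid.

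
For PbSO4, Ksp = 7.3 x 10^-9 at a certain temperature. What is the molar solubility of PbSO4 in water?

s = 8.5e-5 M

PbSO4(s) ⇌ Pb^2+ + SO4^2-
Ksp = [Pb^2+][SO4^2-]
With molar solubility s: [Pb^2+] = s, [SO4^2-] = s.
Ksp = s^2
s = √(7.3 x 10^-9) = 8.5 × 10^-5 M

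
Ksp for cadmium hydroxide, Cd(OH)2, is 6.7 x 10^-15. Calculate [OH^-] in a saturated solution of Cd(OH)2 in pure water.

Cd(OH)2(s) <=> Cd^2+ + 2 OH^-
Ksp = [Cd^2+][OH^-]^2
Let s = molar solubility. Then [Cd^2+] = s and [OH^-] = 2s.
Ksp = s(2s)^2 = 4s^3
s^3 = 6.7 x 10^-15 / 4, so s = 1.19 × 10^-5 M
[OH^-] = 2s = 2.4 × 10^-5 M

[OH^-] ≈ 2.4 × 10^-5 M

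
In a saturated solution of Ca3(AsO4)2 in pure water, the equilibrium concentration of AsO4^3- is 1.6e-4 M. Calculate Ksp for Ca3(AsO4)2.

Ksp = 3.5 x 10^-19

Ca3(AsO4)2(s) <=> 3 Ca^2+(aq) + 2 AsO4^3-(aq)
Stoichiometry gives [Ca^2+] = (3/2)[AsO4^3-] = 2.40 x 10^-4 M.
Ksp = [Ca^2+]^3[AsO4^3-]^2
Ksp = (2.40 x 10^-4)^3 × (1.6 × 10^-4)^2 = 3.5 × 10^-19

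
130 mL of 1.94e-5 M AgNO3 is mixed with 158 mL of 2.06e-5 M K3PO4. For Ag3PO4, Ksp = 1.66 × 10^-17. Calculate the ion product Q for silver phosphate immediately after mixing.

Total volume = 130 + 158 = 288 mL.
[Ag^+] = 1.94 x 10^-5 × (130/288) = 8.757 × 10^-6 M
[PO4^3-] = 2.06 × 10^-5 × (158/288) = 1.130 x 10^-5 M
Ag3PO4(s) <=> 3 Ag^+ + PO4^3-, so Q = [Ag^+]^3[PO4^3-]
Q = (8.757 × 10^-6)^3(1.130 × 10^-5) = 7.59 × 10^-21
Q < Ksp, so no precipitate of Ag3PO4 forms.

Q ≈ 7.59 x 10^-21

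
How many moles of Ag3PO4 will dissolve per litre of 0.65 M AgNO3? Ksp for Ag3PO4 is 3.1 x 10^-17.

s ≈ 1.1e-16 M

Ag3PO4(s) <=> 3 Ag^+(aq) + PO4^3-(aq)
Ksp = [Ag^+]^3[PO4^3-]
If s mol/L dissolves here, [Ag^+] = 0.65 + 3s ≈ 0.65, [PO4^3-] = s (Ksp is small, so little additional dissolves).
Ksp ≈ (0.65)^3 × s
s = 1.1 × 10^-16 M
Check: 3s = 3.4 x 10^-16 ≪ 0.65, so the approximation is valid.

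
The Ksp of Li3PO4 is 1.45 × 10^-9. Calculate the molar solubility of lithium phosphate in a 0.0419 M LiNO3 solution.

s = 1.97e-5 M

Li3PO4(s) ⇌ 3 Li^+(aq) + PO4^3-(aq)
Ksp = [Li^+]^3[PO4^3-]
Let s be the molar solubility in this solution. [Li^+] = 0.0419 + 3s ≈ 0.0419, [PO4^3-] = s (Ksp is small, so little additional dissolves).
Ksp ≈ (0.0419)^3 × s
s = 1.97 × 10^-5 M
Check: 3s = 5.9 × 10^-5 ≪ 0.0419, so the approximation is valid.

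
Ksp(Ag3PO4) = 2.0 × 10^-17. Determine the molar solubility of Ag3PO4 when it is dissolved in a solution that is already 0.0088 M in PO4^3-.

4.4e-6 M

Ag3PO4(s) ⇌ 3 Ag^+(aq) + PO4^3-(aq)
Ksp = [Ag^+]^3[PO4^3-]
Let s = moles of Ag3PO4 that dissolve per litre. [Ag^+] = 3s, [PO4^3-] = 0.0088 + s ≈ 0.0088 (common-ion effect: PO4^3- is already 0.0088 M).
Ksp ≈ (3s)^3 × 0.0088
s = 4.4 × 10^-6 M
Check: s = 4.4 × 10^-6 ≪ 0.0088, so the approximation is valid.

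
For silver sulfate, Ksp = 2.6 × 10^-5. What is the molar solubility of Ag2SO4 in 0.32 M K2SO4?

s ≈ 4.5e-3 M

Ag2SO4(s) ⇌ 2 Ag^+(aq) + SO4^2-(aq)
Ksp = [Ag^+]^2[SO4^2-]
Let s be the molar solubility in this solution. [Ag^+] = 2s, [SO4^2-] = 0.32 + s ≈ 0.32 (common-ion effect: SO4^2- is already 0.32 M).
Ksp ≈ (2s)^2 × 0.32
s = 4.5 × 10^-3 M
Check: s = 4.5 × 10^-3 ≪ 0.32, so the approximation is valid.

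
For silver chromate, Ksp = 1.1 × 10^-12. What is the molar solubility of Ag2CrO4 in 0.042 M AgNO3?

Ag2CrO4(s) ⇌ 2 Ag^+(aq) + CrO4^2-(aq)
Ksp = [Ag^+]^2[CrO4^2-]
Let s = moles of Ag2CrO4 that dissolve per litre. [Ag^+] = 0.042 + 2s ≈ 0.042, [CrO4^2-] = s (Ksp is small, so little additional dissolves).
Ksp ≈ (0.042)^2 × s
s = 6.2 x 10^-10 M
Check: 2s = 1.2 × 10^-9 ≪ 0.042, so the approximation is valid.

6.2 x 10^-10 M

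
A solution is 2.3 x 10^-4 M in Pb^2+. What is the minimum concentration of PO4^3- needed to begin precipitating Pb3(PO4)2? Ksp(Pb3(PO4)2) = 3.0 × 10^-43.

[PO4^3-] ≈ 1.6 × 10^-16 M

Pb3(PO4)2(s) ⇌ 3 Pb^2+ + 2 PO4^3-
Ksp = [Pb^2+]^3[PO4^3-]^2
Precipitation begins when Q = Ksp. With [Pb^2+] = 2.3 x 10^-4 M:
3.0 × 10^-43 = (2.3 x 10^-4)^3 × [PO4^3-]^2
[PO4^3-] = (3.0 × 10^-43 / 1.22 × 10^-11)^(1/2) = 1.6 × 10^-16 M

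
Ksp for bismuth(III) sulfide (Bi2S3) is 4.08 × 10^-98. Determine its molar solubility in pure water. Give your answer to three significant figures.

s = 1.30 x 10^-20 M

Bi2S3(s) <=> 2 Bi^3+(aq) + 3 S^2-(aq)
Ksp = [Bi^3+]^2[S^2-]^3
Let s = molar solubility. Then [Bi^3+] = 2s and [S^2-] = 3s.
Ksp = (2s)^2(3s)^3 = 108s^5
s^5 = 4.08 × 10^-98 / 108, so s = 1.30 × 10^-20 M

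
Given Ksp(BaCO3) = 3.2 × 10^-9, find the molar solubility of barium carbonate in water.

s = 5.7 x 10^-5 M

BaCO3(s) ⇌ Ba^2+ + CO3^2-
Ksp = [Ba^2+][CO3^2-]
Let s = molar solubility. Then [Ba^2+] = s and [CO3^2-] = s.
Ksp = (s)(s) = s^2
s = (3.2 × 10^-9)^(1/2) = 5.7 × 10^-5 M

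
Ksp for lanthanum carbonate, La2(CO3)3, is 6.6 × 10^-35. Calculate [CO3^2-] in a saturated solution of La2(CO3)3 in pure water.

[CO3^2-] = 1.7e-7 M

La2(CO3)3(s) ⇌ 2 La^3+ + 3 CO3^2-
Ksp = [La^3+]^2[CO3^2-]^3
With molar solubility s: [La^3+] = 2s, [CO3^2-] = 3s.
Substituting: Ksp = (2s)^2(3s)^3 = 108s^5
s^5 = 6.6 × 10^-35 / 108, so s = 5.72 × 10^-8 M
[CO3^2-] = 3s = 1.7 × 10^-7 M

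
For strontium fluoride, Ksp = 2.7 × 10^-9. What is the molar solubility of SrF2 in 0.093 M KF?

s = 3.1 x 10^-7 M

SrF2(s) ⇌ Sr^2+ + 2 F^-
Ksp = [Sr^2+][F^-]^2
Let s be the molar solubility in this solution. [Sr^2+] = s, [F^-] = 0.093 + 2s ≈ 0.093 (since F^- from KF dominates).
Ksp ≈ s × (0.093)^2
s = 3.1 × 10^-7 M
Check: 2s = 6.2 × 10^-7 ≪ 0.093, so the approximation is valid.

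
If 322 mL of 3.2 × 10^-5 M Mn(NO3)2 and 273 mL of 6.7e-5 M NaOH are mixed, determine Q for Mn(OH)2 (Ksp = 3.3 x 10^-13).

Q ≈ 1.6e-14

Total volume = 322 + 273 = 595 mL.
[Mn^2+] = 3.2 × 10^-5 × (322/595) = 1.73 × 10^-5 M
[OH^-] = 6.7 × 10^-5 × (273/595) = 3.07 x 10^-5 M
Mn(OH)2(s) ⇌ Mn^2+(aq) + 2 OH^-(aq), so Q = [Mn^2+][OH^-]^2
Q = (1.73 × 10^-5)(3.07 x 10^-5)^2 = 1.6 × 10^-14
Q < Ksp, so no precipitate of Mn(OH)2 forms.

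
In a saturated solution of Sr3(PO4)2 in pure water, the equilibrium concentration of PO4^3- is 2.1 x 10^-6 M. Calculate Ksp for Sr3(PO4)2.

Sr3(PO4)2(s) ⇌ 3 Sr^2+ + 2 PO4^3-
Stoichiometry gives [Sr^2+] = (3/2)[PO4^3-] = 3.15 × 10^-6 M.
Ksp = [Sr^2+]^3[PO4^3-]^2
Ksp = (3.15 x 10^-6)^3 × (2.1 × 10^-6)^2 = 1.4 x 10^-28

Ksp ≈ 1.4 × 10^-28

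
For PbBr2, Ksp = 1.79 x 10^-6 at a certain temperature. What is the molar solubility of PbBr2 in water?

s = 7.65 x 10^-3 M

PbBr2(s) ⇌ Pb^2+ + 2 Br^-
Ksp = [Pb^2+][Br^-]^2
With molar solubility s: [Pb^2+] = s, [Br^-] = 2s.
So Ksp = s × (2s)^2 = 4s^3
s^3 = 1.79 x 10^-6 / 4, so s = 7.65 × 10^-3 M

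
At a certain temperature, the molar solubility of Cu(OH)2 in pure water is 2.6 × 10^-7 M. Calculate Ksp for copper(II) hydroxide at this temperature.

Ksp ≈ 7.0 x 10^-20

Cu(OH)2(s) ⇌ Cu^2+ + 2 OH^-
If s mol/L of Cu(OH)2 dissolves, [Cu^2+] = s and [OH^-] = 2s.
Ksp = [Cu^2+][OH^-]^2
Ksp = s(2s)^2 = 4s^3
Ksp = 4 × (2.6 x 10^-7)^3 = 7.0 x 10^-20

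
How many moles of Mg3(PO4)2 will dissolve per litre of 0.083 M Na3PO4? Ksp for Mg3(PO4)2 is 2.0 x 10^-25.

Mg3(PO4)2(s) ⇌ 3 Mg^2+ + 2 PO4^3-
Ksp = [Mg^2+]^3[PO4^3-]^2
Let s be the molar solubility in this solution. [Mg^2+] = 3s, [PO4^3-] = 0.083 + 2s ≈ 0.083 (common-ion effect: PO4^3- is already 0.083 M).
Ksp ≈ (3s)^3 × (0.083)^2
s = 1.0 × 10^-8 M
Check: 2s = 2.0 x 10^-8 ≪ 0.083, so the approximation is valid.

1.0 × 10^-8 M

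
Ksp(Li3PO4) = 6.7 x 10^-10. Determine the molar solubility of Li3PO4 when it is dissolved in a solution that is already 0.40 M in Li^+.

Li3PO4(s) ⇌ 3 Li^+(aq) + PO4^3-(aq)
Ksp = [Li^+]^3[PO4^3-]
If s mol/L dissolves here, [Li^+] = 0.40 + 3s ≈ 0.40, [PO4^3-] = s (common-ion effect: Li^+ is already 0.40 M).
Ksp ≈ (0.40)^3 × s
s = 1.0 × 10^-8 M
Check: 3s = 3.1 × 10^-8 ≪ 0.40, so the approximation is valid.

s = 1.0 × 10^-8 M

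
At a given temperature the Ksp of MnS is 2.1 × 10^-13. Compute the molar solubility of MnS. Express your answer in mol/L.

MnS(s) ⇌ Mn^2+ + S^2-
Ksp = [Mn^2+][S^2-]
With molar solubility s: [Mn^2+] = s, [S^2-] = s.
Ksp = (s)(s) = s^2
s = √(2.1 × 10^-13) = 4.6 × 10^-7 M

s ≈ 4.6 x 10^-7 M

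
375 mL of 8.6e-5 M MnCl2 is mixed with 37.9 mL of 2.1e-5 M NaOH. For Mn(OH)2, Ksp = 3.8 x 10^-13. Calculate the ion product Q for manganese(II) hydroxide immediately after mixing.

Total volume = 375 + 37.9 = 412.9 mL.
[Mn^2+] = 8.6 × 10^-5 × (375/412.9) = 7.81 × 10^-5 M
[OH^-] = 2.1 x 10^-5 × (37.9/412.9) = 1.93 × 10^-6 M
Mn(OH)2(s) ⇌ Mn^2+ + 2 OH^-, so Q = [Mn^2+][OH^-]^2
Q = (7.81 × 10^-5)(1.93 x 10^-6)^2 = 2.9 x 10^-16
Q < Ksp, so no precipitate of Mn(OH)2 forms.

2.9e-16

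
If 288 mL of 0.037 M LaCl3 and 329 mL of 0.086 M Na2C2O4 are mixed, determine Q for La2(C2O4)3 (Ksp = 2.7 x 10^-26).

2.9 × 10^-8

Total volume = 288 + 329 = 617 mL.
[La^3+] = 3.7 × 10^-2 × (288/617) = 1.73 × 10^-2 M
[C2O4^2-] = 8.6 × 10^-2 × (329/617) = 4.59 × 10^-2 M
La2(C2O4)3(s) ⇌ 2 La^3+(aq) + 3 C2O4^2-(aq), so Q = [La^3+]^2[C2O4^2-]^3
Q = (1.73 × 10^-2)^2(4.59 x 10^-2)^3 = 2.9 × 10^-8
Q > Ksp, so La2(C2O4)3 will precipitate.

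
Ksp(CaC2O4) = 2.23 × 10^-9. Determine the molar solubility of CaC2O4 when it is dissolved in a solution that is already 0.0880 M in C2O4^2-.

2.53 × 10^-8 M

CaC2O4(s) ⇌ Ca^2+(aq) + C2O4^2-(aq)
Ksp = [Ca^2+][C2O4^2-]
If s mol/L dissolves here, [Ca^2+] = s, [C2O4^2-] = 0.0880 + s ≈ 0.0880 (common-ion effect: C2O4^2- is already 0.0880 M).
Ksp ≈ s × 0.0880
s = 2.53 × 10^-8 M
Check: s = 2.5 × 10^-8 ≪ 0.0880, so the approximation is valid.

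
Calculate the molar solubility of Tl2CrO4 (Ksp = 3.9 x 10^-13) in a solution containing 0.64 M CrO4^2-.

s = 3.9 x 10^-7 M

Tl2CrO4(s) ⇌ 2 Tl^+ + CrO4^2-
Ksp = [Tl^+]^2[CrO4^2-]
If s mol/L dissolves here, [Tl^+] = 2s, [CrO4^2-] = 0.64 + s ≈ 0.64 (since the CrO4^2- already present dominates).
Ksp ≈ (2s)^2 × 0.64
s = 3.9 x 10^-7 M
Check: s = 3.9 × 10^-7 ≪ 0.64, so the approximation is valid.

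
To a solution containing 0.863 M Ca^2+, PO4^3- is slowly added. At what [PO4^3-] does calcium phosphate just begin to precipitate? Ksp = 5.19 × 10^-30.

Ca3(PO4)2(s) ⇌ 3 Ca^2+ + 2 PO4^3-
Ksp = [Ca^2+]^3[PO4^3-]^2
Precipitation begins when Q = Ksp. With [Ca^2+] = 0.863 M:
5.19 × 10^-30 = (0.863)^3 × [PO4^3-]^2
[PO4^3-] = (5.19 × 10^-30 / 6.427 × 10^-1)^(1/2) = 2.84 × 10^-15 M

[PO4^3-] ≈ 2.84e-15 M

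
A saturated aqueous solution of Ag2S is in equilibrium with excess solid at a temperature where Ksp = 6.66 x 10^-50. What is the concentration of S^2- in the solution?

[S^2-] = 2.55e-17 M

Ag2S(s) <=> 2 Ag^+ + S^2-
Ksp = [Ag^+]^2[S^2-]
With molar solubility s: [Ag^+] = 2s, [S^2-] = s.
Substituting: Ksp = (2s)^2s = 4s^3
s = (6.66 x 10^-50 / 4)^(1/3) = 2.554 x 10^-17 M
[S^2-] = s = 2.55 x 10^-17 M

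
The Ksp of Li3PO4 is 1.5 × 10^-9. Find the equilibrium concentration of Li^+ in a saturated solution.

[Li^+] ≈ 8.2 × 10^-3 M

Li3PO4(s) ⇌ 3 Li^+ + PO4^3-
Ksp = [Li^+]^3[PO4^3-]
For each mole of Li3PO4 that dissolves: [Li^+] = 3s, [PO4^3-] = s.
Substituting: Ksp = (3s)^3s = 27s^4
Solving, s = (1.5 × 10^-9/27)^(1/4) = 2.73 × 10^-3 M
[Li^+] = 3s = 8.2 × 10^-3 M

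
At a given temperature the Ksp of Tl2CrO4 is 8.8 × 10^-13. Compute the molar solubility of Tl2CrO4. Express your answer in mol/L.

Tl2CrO4(s) ⇌ 2 Tl^+ + CrO4^2-
Ksp = [Tl^+]^2[CrO4^2-]
Let s = molar solubility. Then [Tl^+] = 2s and [CrO4^2-] = s.
So Ksp = (2s)^2 × s = 4s^3
Solving, s = (8.8 × 10^-13/4)^(1/3) = 6.0 × 10^-5 M

s = 6.0 × 10^-5 M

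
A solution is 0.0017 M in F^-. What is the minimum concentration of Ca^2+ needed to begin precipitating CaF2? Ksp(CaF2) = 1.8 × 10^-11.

CaF2(s) ⇌ Ca^2+(aq) + 2 F^-(aq)
Ksp = [Ca^2+][F^-]^2
Precipitation begins when Q = Ksp. With [F^-] = 0.0017 M:
1.8 × 10^-11 = (0.0017)^2 × [Ca^2+]
[Ca^2+] = (1.8 × 10^-11 / 2.89 × 10^-6) = 6.2 × 10^-6 M

[Ca^2+] = 6.2 x 10^-6 M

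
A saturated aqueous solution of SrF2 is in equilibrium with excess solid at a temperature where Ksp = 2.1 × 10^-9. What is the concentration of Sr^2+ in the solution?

8.1e-4 M

SrF2(s) ⇌ Sr^2+ + 2 F^-
Ksp = [Sr^2+][F^-]^2
If s mol/L of SrF2 dissolves, [Sr^2+] = s and [F^-] = 2s.
So Ksp = s × (2s)^2 = 4s^3
s^3 = 2.1 × 10^-9 / 4, so s = 8.07 x 10^-4 M
[Sr^2+] = s = 8.1 × 10^-4 M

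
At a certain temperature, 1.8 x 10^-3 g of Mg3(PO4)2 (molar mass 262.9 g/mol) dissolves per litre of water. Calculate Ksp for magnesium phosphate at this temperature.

Molar solubility s = (1.8 × 10^-3 g/L) / (262.9 g/mol) = 6.85 x 10^-6 M.
Mg3(PO4)2(s) ⇌ 3 Mg^2+ + 2 PO4^3-
With molar solubility s: [Mg^2+] = 3s, [PO4^3-] = 2s.
Ksp = [Mg^2+]^3[PO4^3-]^2
Ksp = (3s)^3(2s)^2 = 108s^5
With s = 6.85 × 10^-6: Ksp = 1.6 x 10^-24

Ksp = 1.6e-24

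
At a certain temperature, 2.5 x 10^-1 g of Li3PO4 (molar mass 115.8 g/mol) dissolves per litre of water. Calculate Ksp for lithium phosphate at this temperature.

Ksp ≈ 5.9 × 10^-10

Molar solubility s = (2.5 x 10^-1 g/L) / (115.8 g/mol) = 2.16 × 10^-3 M.
Li3PO4(s) <=> 3 Li^+ + PO4^3-
If s mol/L of Li3PO4 dissolves, [Li^+] = 3s and [PO4^3-] = s.
Ksp = [Li^+]^3[PO4^3-]
Substituting: Ksp = (3s)^3s = 27s^4
Ksp = 27 × (2.16 × 10^-3)^4 = 5.9 × 10^-10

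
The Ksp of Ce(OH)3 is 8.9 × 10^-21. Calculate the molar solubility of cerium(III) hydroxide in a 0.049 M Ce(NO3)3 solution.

Ce(OH)3(s) ⇌ Ce^3+ + 3 OH^-
Ksp = [Ce^3+][OH^-]^3
Let s be the molar solubility in this solution. [Ce^3+] = 0.049 + s ≈ 0.049, [OH^-] = 3s (Ksp is small, so little additional dissolves).
Ksp ≈ 0.049 × (3s)^3
s = 1.9 × 10^-7 M
Check: s = 1.9 × 10^-7 ≪ 0.049, so the approximation is valid.

1.9e-7 M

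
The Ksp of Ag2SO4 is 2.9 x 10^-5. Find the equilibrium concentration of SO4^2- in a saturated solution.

[SO4^2-] = 1.9e-2 M

Ag2SO4(s) ⇌ 2 Ag^+ + SO4^2-
Ksp = [Ag^+]^2[SO4^2-]
Let s = molar solubility. Then [Ag^+] = 2s and [SO4^2-] = s.
Ksp = (2s)^2s = 4s^3
s = (2.9 x 10^-5 / 4)^(1/3) = 1.94 x 10^-2 M
[SO4^2-] = s = 1.9 × 10^-2 M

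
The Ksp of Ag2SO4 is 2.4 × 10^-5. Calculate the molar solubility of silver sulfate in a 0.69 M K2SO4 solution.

Ag2SO4(s) ⇌ 2 Ag^+(aq) + SO4^2-(aq)
Ksp = [Ag^+]^2[SO4^2-]
Let s be the molar solubility in this solution. [Ag^+] = 2s, [SO4^2-] = 0.69 + s ≈ 0.69 (since SO4^2- from K2SO4 dominates).
Ksp ≈ (2s)^2 × 0.69
s = 2.9 x 10^-3 M
Check: s = 2.9 x 10^-3 ≪ 0.69, so the approximation is valid.

s ≈ 2.9 × 10^-3 M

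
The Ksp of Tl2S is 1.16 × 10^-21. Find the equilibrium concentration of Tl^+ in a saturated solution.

Tl2S(s) <=> 2 Tl^+(aq) + S^2-(aq)
Ksp = [Tl^+]^2[S^2-]
With molar solubility s: [Tl^+] = 2s, [S^2-] = s.
So Ksp = (2s)^2 × s = 4s^3
Solving, s = (1.16 × 10^-21/4)^(1/3) = 6.619 × 10^-8 M
[Tl^+] = 2s = 1.32 × 10^-7 M

1.32e-7 M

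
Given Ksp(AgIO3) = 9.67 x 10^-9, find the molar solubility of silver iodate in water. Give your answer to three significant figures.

AgIO3(s) ⇌ Ag^+(aq) + IO3^-(aq)
Ksp = [Ag^+][IO3^-]
Let s = molar solubility. Then [Ag^+] = s and [IO3^-] = s.
Ksp = s × s = s^2
s = √(9.67 x 10^-9) = 9.83 × 10^-5 M

9.83 x 10^-5 M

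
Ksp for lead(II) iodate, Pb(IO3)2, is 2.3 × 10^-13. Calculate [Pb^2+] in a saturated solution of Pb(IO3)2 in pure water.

[Pb^2+] = 3.9e-5 M

Pb(IO3)2(s) ⇌ Pb^2+ + 2 IO3^-
Ksp = [Pb^2+][IO3^-]^2
With molar solubility s: [Pb^2+] = s, [IO3^-] = 2s.
So Ksp = s × (2s)^2 = 4s^3
s = (2.3 × 10^-13 / 4)^(1/3) = 3.86 × 10^-5 M
[Pb^2+] = s = 3.9 x 10^-5 M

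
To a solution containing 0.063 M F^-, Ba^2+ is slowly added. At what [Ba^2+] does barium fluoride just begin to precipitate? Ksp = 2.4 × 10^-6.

[Ba^2+] ≈ 6.0 × 10^-4 M

BaF2(s) ⇌ Ba^2+ + 2 F^-
Ksp = [Ba^2+][F^-]^2
Precipitation begins when Q = Ksp. With [F^-] = 0.063 M:
2.4 × 10^-6 = (0.063)^2 × [Ba^2+]
[Ba^2+] = (2.4 × 10^-6 / 3.97 × 10^-3) = 6.0 × 10^-4 M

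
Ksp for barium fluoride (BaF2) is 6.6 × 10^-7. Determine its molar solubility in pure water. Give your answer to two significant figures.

BaF2(s) ⇌ Ba^2+ + 2 F^-
Ksp = [Ba^2+][F^-]^2
For each mole of BaF2 that dissolves: [Ba^2+] = s, [F^-] = 2s.
Ksp = s(2s)^2 = 4s^3
s = (6.6 × 10^-7 / 4)^(1/3) = 5.5 × 10^-3 M

5.5 × 10^-3 M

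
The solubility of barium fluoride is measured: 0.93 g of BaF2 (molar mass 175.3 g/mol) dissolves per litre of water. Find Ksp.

Ksp = 6.0 × 10^-7

Molar solubility s = (9.3 x 10^-1 g/L) / (175.3 g/mol) = 5.31 × 10^-3 M.
BaF2(s) <=> Ba^2+(aq) + 2 F^-(aq)
For each mole of BaF2 that dissolves: [Ba^2+] = s, [F^-] = 2s.
Ksp = [Ba^2+][F^-]^2
So Ksp = s × (2s)^2 = 4s^3
Ksp = 4 × (5.31 × 10^-3)^3 = 6.0 x 10^-7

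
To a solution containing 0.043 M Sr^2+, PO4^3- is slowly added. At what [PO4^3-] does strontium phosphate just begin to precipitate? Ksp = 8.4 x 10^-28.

Sr3(PO4)2(s) ⇌ 3 Sr^2+(aq) + 2 PO4^3-(aq)
Ksp = [Sr^2+]^3[PO4^3-]^2
Precipitation begins when Q = Ksp. With [Sr^2+] = 0.043 M:
8.4 x 10^-28 = (0.043)^3 × [PO4^3-]^2
[PO4^3-] = (8.4 x 10^-28 / 7.95 x 10^-5)^(1/2) = 3.3 x 10^-12 M

3.3 × 10^-12 M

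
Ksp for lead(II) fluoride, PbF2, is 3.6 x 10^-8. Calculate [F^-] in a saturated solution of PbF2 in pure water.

[F^-] ≈ 4.2 × 10^-3 M

PbF2(s) ⇌ Pb^2+ + 2 F^-
Ksp = [Pb^2+][F^-]^2
With molar solubility s: [Pb^2+] = s, [F^-] = 2s.
Substituting: Ksp = s(2s)^2 = 4s^3
Solving, s = (3.6 x 10^-8/4)^(1/3) = 2.08 x 10^-3 M
[F^-] = 2s = 4.2 × 10^-3 M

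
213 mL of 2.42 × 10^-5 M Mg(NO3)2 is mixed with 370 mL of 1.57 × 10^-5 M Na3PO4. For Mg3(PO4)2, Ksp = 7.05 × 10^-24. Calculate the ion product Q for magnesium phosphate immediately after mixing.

Total volume = 213 + 370 = 583 mL.
[Mg^2+] = 2.42 x 10^-5 × (213/583) = 8.842 × 10^-6 M
[PO4^3-] = 1.57 × 10^-5 × (370/583) = 9.964 x 10^-6 M
Mg3(PO4)2(s) ⇌ 3 Mg^2+(aq) + 2 PO4^3-(aq), so Q = [Mg^2+]^3[PO4^3-]^2
Q = (8.842 x 10^-6)^3(9.964 × 10^-6)^2 = 6.86 × 10^-26
Q < Ksp, so no precipitate of Mg3(PO4)2 forms.

6.86e-26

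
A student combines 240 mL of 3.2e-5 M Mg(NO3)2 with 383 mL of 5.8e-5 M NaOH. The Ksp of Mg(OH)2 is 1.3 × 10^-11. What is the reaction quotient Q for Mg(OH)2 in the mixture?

Total volume = 240 + 383 = 623 mL.
[Mg^2+] = 3.2 × 10^-5 × (240/623) = 1.23 x 10^-5 M
[OH^-] = 5.8 × 10^-5 × (383/623) = 3.57 x 10^-5 M
Mg(OH)2(s) ⇌ Mg^2+(aq) + 2 OH^-(aq), so Q = [Mg^2+][OH^-]^2
Q = (1.23 × 10^-5)(3.57 × 10^-5)^2 = 1.6 × 10^-14
Q < Ksp, so no precipitate of Mg(OH)2 forms.

1.6e-14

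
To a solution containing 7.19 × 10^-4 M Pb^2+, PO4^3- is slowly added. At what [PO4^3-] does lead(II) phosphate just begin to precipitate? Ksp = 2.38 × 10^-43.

[PO4^3-] ≈ 2.53 x 10^-17 M

Pb3(PO4)2(s) ⇌ 3 Pb^2+(aq) + 2 PO4^3-(aq)
Ksp = [Pb^2+]^3[PO4^3-]^2
Precipitation begins when Q = Ksp. With [Pb^2+] = 7.19 × 10^-4 M:
2.38 × 10^-43 = (7.19 × 10^-4)^3 × [PO4^3-]^2
[PO4^3-] = (2.38 × 10^-43 / 3.717 × 10^-10)^(1/2) = 2.53 x 10^-17 M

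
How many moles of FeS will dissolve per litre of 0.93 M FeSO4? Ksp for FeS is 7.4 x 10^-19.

s = 8.0 x 10^-19 M

FeS(s) ⇌ Fe^2+ + S^2-
Ksp = [Fe^2+][S^2-]
Let s = moles of FeS that dissolve per litre. [Fe^2+] = 0.93 + s ≈ 0.93, [S^2-] = s (since Fe^2+ from FeSO4 dominates).
Ksp ≈ 0.93 × s
s = 8.0 × 10^-19 M
Check: s = 8.0 × 10^-19 ≪ 0.93, so the approximation is valid.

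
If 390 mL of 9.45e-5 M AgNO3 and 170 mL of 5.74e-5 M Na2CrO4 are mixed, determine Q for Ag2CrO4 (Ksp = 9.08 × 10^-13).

7.55e-14

Total volume = 390 + 170 = 560 mL.
[Ag^+] = 9.45 × 10^-5 × (390/560) = 6.581 × 10^-5 M
[CrO4^2-] = 5.74 × 10^-5 × (170/560) = 1.743 × 10^-5 M
Ag2CrO4(s) <=> 2 Ag^+(aq) + CrO4^2-(aq), so Q = [Ag^+]^2[CrO4^2-]
Q = (6.581 x 10^-5)^2(1.743 × 10^-5) = 7.55 × 10^-14
Q < Ksp, so no precipitate of Ag2CrO4 forms.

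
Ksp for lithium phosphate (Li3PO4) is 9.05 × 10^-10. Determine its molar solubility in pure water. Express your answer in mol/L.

Li3PO4(s) <=> 3 Li^+ + PO4^3-
Ksp = [Li^+]^3[PO4^3-]
For each mole of Li3PO4 that dissolves: [Li^+] = 3s, [PO4^3-] = s.
So Ksp = (3s)^3 × s = 27s^4
s = (9.05 × 10^-10 / 27)^(1/4) = 2.41 × 10^-3 M

s ≈ 2.41 × 10^-3 M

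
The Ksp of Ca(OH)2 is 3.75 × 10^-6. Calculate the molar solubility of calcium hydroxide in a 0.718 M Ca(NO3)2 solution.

s ≈ 1.14 × 10^-3 M

Ca(OH)2(s) ⇌ Ca^2+ + 2 OH^-
Ksp = [Ca^2+][OH^-]^2
If s mol/L dissolves here, [Ca^2+] = 0.718 + s ≈ 0.718, [OH^-] = 2s (since Ca^2+ from Ca(NO3)2 dominates).
Ksp ≈ 0.718 × (2s)^2
s = 1.14 × 10^-3 M
Check: s = 1.1 × 10^-3 ≪ 0.718, so the approximation is valid.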